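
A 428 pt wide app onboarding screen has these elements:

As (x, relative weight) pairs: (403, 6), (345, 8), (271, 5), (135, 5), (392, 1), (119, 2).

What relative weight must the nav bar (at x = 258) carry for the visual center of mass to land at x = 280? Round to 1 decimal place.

w ≈ 12.6

Existing Σw = 27 (6 + 8 + 5 + 5 + 1 + 2); existing moment 6·403 + 8·345 + 5·271 + 5·135 + 1·392 + 2·119 = 7838.
For the centroid to hit 280: (7838 + w·258) / (27 + w) = 280.
Solving: w = (280·27 − 7838) / (258 − 280) = -278 / -22 ≈ 12.64.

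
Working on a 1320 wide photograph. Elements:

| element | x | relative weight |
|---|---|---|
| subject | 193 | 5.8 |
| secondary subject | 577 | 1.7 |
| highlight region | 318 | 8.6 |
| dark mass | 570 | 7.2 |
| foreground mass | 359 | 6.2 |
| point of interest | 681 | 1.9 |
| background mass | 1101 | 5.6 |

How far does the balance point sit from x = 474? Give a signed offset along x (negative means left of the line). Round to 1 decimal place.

Weights sum to 5.8 + 1.7 + 8.6 + 7.2 + 6.2 + 1.9 + 5.6 = 37.0.
x-moment: 5.8·193 + 1.7·577 + 8.6·318 + 7.2·570 + 6.2·359 + 1.9·681 + 5.6·1101 = 18624.4; centroid 18624.4/37.0 ≈ 503.36.
Difference: 503.36 − 474 ≈ 29.36.

≈ 29.4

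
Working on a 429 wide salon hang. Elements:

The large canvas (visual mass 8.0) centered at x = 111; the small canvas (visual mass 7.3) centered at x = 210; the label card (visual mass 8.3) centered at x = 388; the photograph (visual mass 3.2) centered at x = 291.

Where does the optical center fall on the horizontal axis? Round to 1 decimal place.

Weights sum to 8.0 + 7.3 + 8.3 + 3.2 = 26.8.
x: (8.0·111 + 7.3·210 + 8.3·388 + 3.2·291) / 26.8 = 6572.6 / 26.8 ≈ 245.25

x ≈ 245.2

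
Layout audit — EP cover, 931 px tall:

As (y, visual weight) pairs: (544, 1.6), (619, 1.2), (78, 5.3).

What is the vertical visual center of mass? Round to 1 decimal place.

y ≈ 250.2

Weights sum to 1.6 + 1.2 + 5.3 = 8.1.
Σw·y = 1.6·544 + 1.2·619 + 5.3·78 = 2026.6, so ȳ = 2026.6/8.1 ≈ 250.20.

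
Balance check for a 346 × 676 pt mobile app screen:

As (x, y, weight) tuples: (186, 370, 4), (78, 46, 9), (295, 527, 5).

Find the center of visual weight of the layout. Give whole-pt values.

Σw = 4 + 9 + 5 = 18.
x-moment: 4·186 + 9·78 + 5·295 = 2921; centroid 2921/18 ≈ 162.28.
y-moment: 4·370 + 9·46 + 5·527 = 4529; centroid 4529/18 ≈ 251.61.

(162, 252)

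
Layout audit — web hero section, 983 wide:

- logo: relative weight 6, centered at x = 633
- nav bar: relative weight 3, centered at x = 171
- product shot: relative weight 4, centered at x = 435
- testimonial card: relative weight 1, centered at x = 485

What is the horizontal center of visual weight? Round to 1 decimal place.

Σw = 6 + 3 + 4 + 1 = 14.
Σw·x = 6·633 + 3·171 + 4·435 + 1·485 = 6536, so x̄ = 6536/14 ≈ 466.86.

x ≈ 466.9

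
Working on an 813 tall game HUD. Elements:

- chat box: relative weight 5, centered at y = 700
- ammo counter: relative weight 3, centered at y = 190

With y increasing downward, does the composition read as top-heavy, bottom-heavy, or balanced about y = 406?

bottom-heavy

Weights sum to 5 + 3 = 8.
y: (5·700 + 3·190) / 8 = 4070 / 8 ≈ 508.75
508.8 lies below (larger y than) the midline 406, so the layout is bottom-heavy.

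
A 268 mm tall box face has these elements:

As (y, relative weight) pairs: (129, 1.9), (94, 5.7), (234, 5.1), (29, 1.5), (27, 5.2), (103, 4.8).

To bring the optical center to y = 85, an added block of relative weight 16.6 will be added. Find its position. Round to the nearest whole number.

y ≈ 49

After adding the added block, total weight = 1.9 + 5.7 + 5.1 + 1.5 + 5.2 + 4.8 + 16.6 = 40.8.
y: target moment 40.8×85 = 3468.0; current 1.9·129 + 5.7·94 + 5.1·234 + 1.5·29 + 5.2·27 + 4.8·103 = 2652.6; the added block supplies 815.4, so y = 815.4/16.6 ≈ 49.12.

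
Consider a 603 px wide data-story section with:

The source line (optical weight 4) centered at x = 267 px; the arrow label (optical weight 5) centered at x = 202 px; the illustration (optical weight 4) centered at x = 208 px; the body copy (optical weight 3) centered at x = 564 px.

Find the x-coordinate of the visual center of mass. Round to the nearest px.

x ≈ 288

Total weight = 4 + 5 + 4 + 3 = 16.
Σw·x = 4·267 + 5·202 + 4·208 + 3·564 = 4602, so x̄ = 4602/16 ≈ 287.62.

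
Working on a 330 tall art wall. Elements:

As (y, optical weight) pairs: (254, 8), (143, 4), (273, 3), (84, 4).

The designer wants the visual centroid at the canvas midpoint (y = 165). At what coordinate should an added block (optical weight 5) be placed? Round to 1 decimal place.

New total weight: (8 + 4 + 3 + 4) + 5 = 24.
y: need Σw·y = 24·165 = 3960. Existing = 8·254 + 4·143 + 3·273 + 4·84 = 3759. Remainder 201 / 5 ≈ 40.20.

y ≈ 40.2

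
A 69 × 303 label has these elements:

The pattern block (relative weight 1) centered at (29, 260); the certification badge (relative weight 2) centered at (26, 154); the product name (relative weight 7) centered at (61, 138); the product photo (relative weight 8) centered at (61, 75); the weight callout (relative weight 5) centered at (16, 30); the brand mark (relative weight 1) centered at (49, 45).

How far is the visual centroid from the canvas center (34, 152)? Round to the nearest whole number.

Σw = 1 + 2 + 7 + 8 + 5 + 1 = 24.
Σw·x = 1·29 + 2·26 + 7·61 + 8·61 + 5·16 + 1·49 = 1125, so x̄ = 1125/24 ≈ 46.88.
Σw·y = 1·260 + 2·154 + 7·138 + 8·75 + 5·30 + 1·45 = 2329, so ȳ = 2329/24 ≈ 97.04.
From (34, 152): dx = 12.88, dy = -54.96, so the distance is √(dx²+dy²) ≈ 56.45.

≈ 56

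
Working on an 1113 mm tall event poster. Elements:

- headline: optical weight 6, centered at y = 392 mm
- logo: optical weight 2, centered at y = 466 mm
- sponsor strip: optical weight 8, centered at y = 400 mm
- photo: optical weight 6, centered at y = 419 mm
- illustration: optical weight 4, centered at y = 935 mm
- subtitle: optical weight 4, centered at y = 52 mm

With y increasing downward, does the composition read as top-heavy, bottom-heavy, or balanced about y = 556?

top-heavy

Σw = 6 + 2 + 8 + 6 + 4 + 4 = 30.
y-moment: 6·392 + 2·466 + 8·400 + 6·419 + 4·935 + 4·52 = 12946; centroid 12946/30 ≈ 431.53.
Since 431.5 is above (smaller y than) 556, the composition reads top-heavy.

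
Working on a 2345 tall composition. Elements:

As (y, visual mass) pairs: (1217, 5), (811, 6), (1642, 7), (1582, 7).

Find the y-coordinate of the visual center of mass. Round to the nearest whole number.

y ≈ 1341

Weights sum to 5 + 6 + 7 + 7 = 25.
Σw·y = 5·1217 + 6·811 + 7·1642 + 7·1582 = 33519, so ȳ = 33519/25 ≈ 1340.76.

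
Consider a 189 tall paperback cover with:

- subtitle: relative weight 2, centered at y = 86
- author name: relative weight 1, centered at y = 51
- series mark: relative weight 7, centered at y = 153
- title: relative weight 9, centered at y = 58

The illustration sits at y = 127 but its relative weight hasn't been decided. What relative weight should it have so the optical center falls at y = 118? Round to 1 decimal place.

w ≈ 47.3

Known weights sum to 2 + 1 + 7 + 9 = 19; their moment is 2·86 + 1·51 + 7·153 + 9·58 = 1816.
Balance at y = 118 requires (1816 + w·127) / (19 + w) = 118.
So w = (118·19 − 1816)/(127 − 118) = 426/9 ≈ 47.33.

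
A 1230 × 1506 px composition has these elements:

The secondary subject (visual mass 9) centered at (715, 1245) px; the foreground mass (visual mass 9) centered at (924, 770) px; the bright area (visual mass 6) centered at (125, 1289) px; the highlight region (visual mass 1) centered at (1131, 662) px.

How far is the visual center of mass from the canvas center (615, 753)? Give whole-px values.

Σw = 9 + 9 + 6 + 1 = 25.
x: (9·715 + 9·924 + 6·125 + 1·1131) / 25 = 16632 / 25 ≈ 665.28
y: (9·1245 + 9·770 + 6·1289 + 1·662) / 25 = 26531 / 25 ≈ 1061.24
Offset from (615, 753): Δx ≈ 50.28, Δy ≈ 308.24; distance = √(Δx² + Δy²) ≈ 312.31.

≈ 312 px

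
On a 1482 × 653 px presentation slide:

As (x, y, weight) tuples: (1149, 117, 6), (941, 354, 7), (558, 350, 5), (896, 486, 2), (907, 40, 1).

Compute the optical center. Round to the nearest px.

(903, 283)

Σw = 6 + 7 + 5 + 2 + 1 = 21.
x-moment: 6·1149 + 7·941 + 5·558 + 2·896 + 1·907 = 18970; centroid 18970/21 ≈ 903.33.
y-moment: 6·117 + 7·354 + 5·350 + 2·486 + 1·40 = 5942; centroid 5942/21 ≈ 282.95.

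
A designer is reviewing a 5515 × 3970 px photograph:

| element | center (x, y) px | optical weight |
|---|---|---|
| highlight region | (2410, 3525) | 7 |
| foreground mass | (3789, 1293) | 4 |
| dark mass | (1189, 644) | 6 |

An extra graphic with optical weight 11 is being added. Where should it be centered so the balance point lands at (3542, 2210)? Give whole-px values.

(5456, 2561)

New total weight: (7 + 4 + 6) + 11 = 28.
x: target moment 28×3542 = 99176; current 7·2410 + 4·3789 + 6·1189 = 39160; the extra graphic supplies 60016, so x = 60016/11 ≈ 5456.00.
y: target moment 28×2210 = 61880; current 7·3525 + 4·1293 + 6·644 = 33711; the extra graphic supplies 28169, so y = 28169/11 ≈ 2560.82.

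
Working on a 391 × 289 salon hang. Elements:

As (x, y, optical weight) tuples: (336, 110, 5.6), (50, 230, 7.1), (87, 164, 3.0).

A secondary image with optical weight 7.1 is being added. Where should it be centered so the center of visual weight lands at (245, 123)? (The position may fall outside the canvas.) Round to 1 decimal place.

(435.0, 8.9)

After adding the secondary image, total weight = 5.6 + 7.1 + 3.0 + 7.1 = 22.8.
Along x: (2497.6 + 7.1·x) / 22.8 = 245 (existing moment 5.6·336 + 7.1·50 + 3.0·87 = 2497.6) ⇒ x = (5586.0 − 2497.6) / 7.1 ≈ 434.99.
Along y: (2741.0 + 7.1·y) / 22.8 = 123 (existing moment 5.6·110 + 7.1·230 + 3.0·164 = 2741.0) ⇒ y = (2804.4 − 2741.0) / 7.1 ≈ 8.93.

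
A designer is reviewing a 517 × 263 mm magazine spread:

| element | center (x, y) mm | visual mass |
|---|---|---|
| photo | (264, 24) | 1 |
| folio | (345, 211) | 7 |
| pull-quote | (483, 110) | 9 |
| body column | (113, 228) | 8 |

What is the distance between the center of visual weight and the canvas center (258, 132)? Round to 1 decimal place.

Weights sum to 1 + 7 + 9 + 8 = 25.
Σw·x = 1·264 + 7·345 + 9·483 + 8·113 = 7930, so x̄ = 7930/25 ≈ 317.20.
Σw·y = 1·24 + 7·211 + 9·110 + 8·228 = 4315, so ȳ = 4315/25 ≈ 172.60.
Offset from (258, 132): Δx ≈ 59.20, Δy ≈ 40.60; distance = √(Δx² + Δy²) ≈ 71.78.

≈ 71.8 mm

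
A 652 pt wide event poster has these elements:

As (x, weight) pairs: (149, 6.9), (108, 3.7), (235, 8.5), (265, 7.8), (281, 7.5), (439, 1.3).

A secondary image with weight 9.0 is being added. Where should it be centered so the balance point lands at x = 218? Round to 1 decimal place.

x ≈ 174.9

After adding the secondary image, total weight = 6.9 + 3.7 + 8.5 + 7.8 + 7.5 + 1.3 + 9.0 = 44.7.
x: target moment 44.7×218 = 9744.6; current 6.9·149 + 3.7·108 + 8.5·235 + 7.8·265 + 7.5·281 + 1.3·439 = 8170.4; the secondary image supplies 1574.2, so x = 1574.2/9.0 ≈ 174.91.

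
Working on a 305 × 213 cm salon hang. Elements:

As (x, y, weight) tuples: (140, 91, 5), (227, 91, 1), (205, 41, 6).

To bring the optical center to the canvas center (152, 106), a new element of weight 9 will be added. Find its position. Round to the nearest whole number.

After adding the new element, total weight = 5 + 1 + 6 + 9 = 21.
x: need Σw·x = 21·152 = 3192. Existing = 5·140 + 1·227 + 6·205 = 2157. Remainder 1035 / 9 ≈ 115.00.
y: need Σw·y = 21·106 = 2226. Existing = 5·91 + 1·91 + 6·41 = 792. Remainder 1434 / 9 ≈ 159.33.

(115, 159)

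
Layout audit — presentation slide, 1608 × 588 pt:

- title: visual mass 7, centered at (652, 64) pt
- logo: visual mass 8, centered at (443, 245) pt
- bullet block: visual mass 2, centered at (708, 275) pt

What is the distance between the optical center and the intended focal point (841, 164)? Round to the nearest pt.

≈ 281 pt

Weights sum to 7 + 8 + 2 = 17.
x-moment: 7·652 + 8·443 + 2·708 = 9524; centroid 9524/17 ≈ 560.24.
y-moment: 7·64 + 8·245 + 2·275 = 2958; centroid 2958/17 ≈ 174.00.
Relative to (841, 164): Δ = (-280.76, 10.00); |Δ| = √(-280.76² + 10.00²) ≈ 280.94.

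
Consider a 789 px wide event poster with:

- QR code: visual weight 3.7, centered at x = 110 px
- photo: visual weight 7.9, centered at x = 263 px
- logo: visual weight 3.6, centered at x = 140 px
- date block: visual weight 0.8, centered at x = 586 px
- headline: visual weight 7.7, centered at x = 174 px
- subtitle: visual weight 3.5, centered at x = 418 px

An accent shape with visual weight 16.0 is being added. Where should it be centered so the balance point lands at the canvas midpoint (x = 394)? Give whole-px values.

x ≈ 673

New total weight: (3.7 + 7.9 + 3.6 + 0.8 + 7.7 + 3.5) + 16.0 = 43.2.
x: need Σw·x = 43.2·394 = 17020.8. Existing = 3.7·110 + 7.9·263 + 3.6·140 + 0.8·586 + 7.7·174 + 3.5·418 = 6260.3. Remainder 10760.5 / 16.0 ≈ 672.53.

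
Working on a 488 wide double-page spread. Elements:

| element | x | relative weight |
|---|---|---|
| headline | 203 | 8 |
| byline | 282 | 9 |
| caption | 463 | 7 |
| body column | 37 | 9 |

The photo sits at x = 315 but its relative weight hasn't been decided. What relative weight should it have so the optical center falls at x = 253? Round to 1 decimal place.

w ≈ 9.9

Existing Σw = 33 (8 + 9 + 7 + 9); existing moment 8·203 + 9·282 + 7·463 + 9·37 = 7736.
For the centroid to hit 253: (7736 + w·315) / (33 + w) = 253.
Rearranging, w·(315 − 253) = 253·33 − 7736 = 613, so w ≈ 613/62 = 9.89.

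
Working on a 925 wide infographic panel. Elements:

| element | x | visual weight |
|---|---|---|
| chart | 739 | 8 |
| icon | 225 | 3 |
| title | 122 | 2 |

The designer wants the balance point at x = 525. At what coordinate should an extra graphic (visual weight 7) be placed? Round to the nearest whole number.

x ≈ 524

After adding the extra graphic, total weight = 8 + 3 + 2 + 7 = 20.
x: target moment 20×525 = 10500; current 8·739 + 3·225 + 2·122 = 6831; the extra graphic supplies 3669, so x = 3669/7 ≈ 524.14.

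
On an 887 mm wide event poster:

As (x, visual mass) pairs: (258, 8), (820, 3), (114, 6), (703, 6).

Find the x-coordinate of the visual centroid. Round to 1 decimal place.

x ≈ 409.8

Weights sum to 8 + 3 + 6 + 6 = 23.
Σw·x = 8·258 + 3·820 + 6·114 + 6·703 = 9426, so x̄ = 9426/23 ≈ 409.83.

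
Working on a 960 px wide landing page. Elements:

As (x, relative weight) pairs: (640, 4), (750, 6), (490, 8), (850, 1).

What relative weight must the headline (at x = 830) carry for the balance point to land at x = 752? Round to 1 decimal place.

Existing Σw = 19 (4 + 6 + 8 + 1); existing moment 4·640 + 6·750 + 8·490 + 1·850 = 11830.
For the centroid to hit 752: (11830 + w·830) / (19 + w) = 752.
Rearranging, w·(830 − 752) = 752·19 − 11830 = 2458, so w ≈ 2458/78 = 31.51.

w ≈ 31.5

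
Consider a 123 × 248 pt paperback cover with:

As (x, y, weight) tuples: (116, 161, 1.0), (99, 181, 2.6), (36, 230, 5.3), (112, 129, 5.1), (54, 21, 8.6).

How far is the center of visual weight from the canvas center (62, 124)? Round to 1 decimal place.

Σw = 1.0 + 2.6 + 5.3 + 5.1 + 8.6 = 22.6.
x: (1.0·116 + 2.6·99 + 5.3·36 + 5.1·112 + 8.6·54) / 22.6 = 1599.8 / 22.6 ≈ 70.79
y: (1.0·161 + 2.6·181 + 5.3·230 + 5.1·129 + 8.6·21) / 22.6 = 2689.1 / 22.6 ≈ 118.99
Offset from (62, 124): Δx ≈ 8.79, Δy ≈ -5.01; distance = √(Δx² + Δy²) ≈ 10.12.

≈ 10.1 pt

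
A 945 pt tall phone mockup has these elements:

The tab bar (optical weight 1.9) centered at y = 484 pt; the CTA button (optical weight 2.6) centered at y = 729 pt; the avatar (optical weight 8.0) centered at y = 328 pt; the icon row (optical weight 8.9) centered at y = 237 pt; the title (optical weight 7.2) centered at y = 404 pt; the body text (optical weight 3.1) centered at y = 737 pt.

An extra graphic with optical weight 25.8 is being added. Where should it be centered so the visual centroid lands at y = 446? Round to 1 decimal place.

New total weight: (1.9 + 2.6 + 8.0 + 8.9 + 7.2 + 3.1) + 25.8 = 57.5.
Along y: (12741.8 + 25.8·y) / 57.5 = 446 (existing moment 1.9·484 + 2.6·729 + 8.0·328 + 8.9·237 + 7.2·404 + 3.1·737 = 12741.8) ⇒ y = (25645.0 − 12741.8) / 25.8 ≈ 500.12.

y ≈ 500.1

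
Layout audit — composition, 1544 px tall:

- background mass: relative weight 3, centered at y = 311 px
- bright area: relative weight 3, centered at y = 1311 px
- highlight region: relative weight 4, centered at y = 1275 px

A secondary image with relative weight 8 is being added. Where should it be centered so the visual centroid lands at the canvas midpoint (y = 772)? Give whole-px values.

After adding the secondary image, total weight = 3 + 3 + 4 + 8 = 18.
y: target moment 18×772 = 13896; current 3·311 + 3·1311 + 4·1275 = 9966; the secondary image supplies 3930, so y = 3930/8 ≈ 491.25.

y ≈ 491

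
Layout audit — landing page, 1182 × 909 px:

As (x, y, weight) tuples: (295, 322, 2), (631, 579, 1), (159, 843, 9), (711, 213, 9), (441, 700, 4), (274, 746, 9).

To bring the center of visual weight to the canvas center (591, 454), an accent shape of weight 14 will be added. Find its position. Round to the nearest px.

(1078, 111)

New total weight: (2 + 1 + 9 + 9 + 4 + 9) + 14 = 48.
x: need Σw·x = 48·591 = 28368. Existing = 2·295 + 1·631 + 9·159 + 9·711 + 4·441 + 9·274 = 13281. Remainder 15087 / 14 ≈ 1077.64.
y: need Σw·y = 48·454 = 21792. Existing = 2·322 + 1·579 + 9·843 + 9·213 + 4·700 + 9·746 = 20241. Remainder 1551 / 14 ≈ 110.79.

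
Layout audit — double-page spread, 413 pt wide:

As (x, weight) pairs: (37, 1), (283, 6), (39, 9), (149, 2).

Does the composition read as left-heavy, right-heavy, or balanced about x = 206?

Σw = 1 + 6 + 9 + 2 = 18.
Σw·x = 1·37 + 6·283 + 9·39 + 2·149 = 2384, so x̄ = 2384/18 ≈ 132.44.
Since 132.4 is left of 206, the composition reads left-heavy.

left-heavy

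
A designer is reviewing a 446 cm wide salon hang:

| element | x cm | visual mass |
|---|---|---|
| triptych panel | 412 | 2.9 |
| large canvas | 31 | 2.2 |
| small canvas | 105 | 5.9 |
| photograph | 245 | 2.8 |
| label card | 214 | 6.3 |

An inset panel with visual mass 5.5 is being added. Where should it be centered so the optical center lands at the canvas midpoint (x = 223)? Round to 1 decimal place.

x ≈ 325.8

With the inset panel, Σw becomes 2.9 + 2.2 + 5.9 + 2.8 + 6.3 + 5.5 = 25.6.
x: target moment 25.6×223 = 5708.8; current 2.9·412 + 2.2·31 + 5.9·105 + 2.8·245 + 6.3·214 = 3916.7; the inset panel supplies 1792.1, so x = 1792.1/5.5 ≈ 325.84.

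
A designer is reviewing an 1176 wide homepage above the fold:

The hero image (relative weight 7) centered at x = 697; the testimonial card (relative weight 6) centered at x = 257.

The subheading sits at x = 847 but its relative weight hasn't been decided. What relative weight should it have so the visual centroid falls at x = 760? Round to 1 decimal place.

Existing Σw = 13 (7 + 6); existing moment 7·697 + 6·257 = 6421.
Set Σw·x/Σw = 760: (6421 + 847w) = 760·(13 + w).
Rearranging, w·(847 − 760) = 760·13 − 6421 = 3459, so w ≈ 3459/87 = 39.76.

w ≈ 39.8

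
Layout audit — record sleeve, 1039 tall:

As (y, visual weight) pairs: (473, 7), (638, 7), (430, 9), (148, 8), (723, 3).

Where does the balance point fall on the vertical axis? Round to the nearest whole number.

Weights sum to 7 + 7 + 9 + 8 + 3 = 34.
Σw·y = 7·473 + 7·638 + 9·430 + 8·148 + 3·723 = 15000, so ȳ = 15000/34 ≈ 441.18.

y ≈ 441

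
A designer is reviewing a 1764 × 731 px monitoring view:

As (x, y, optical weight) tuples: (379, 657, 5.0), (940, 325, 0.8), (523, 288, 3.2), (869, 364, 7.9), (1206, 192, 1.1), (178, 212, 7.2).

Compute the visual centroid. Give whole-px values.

Σw = 5.0 + 0.8 + 3.2 + 7.9 + 1.1 + 7.2 = 25.2.
x: moment 13793.9 / weight 25.2 ≈ 547.38
Σw·y = 9079.8; ȳ = 9079.8/25.2 ≈ 360.31.

(547, 360)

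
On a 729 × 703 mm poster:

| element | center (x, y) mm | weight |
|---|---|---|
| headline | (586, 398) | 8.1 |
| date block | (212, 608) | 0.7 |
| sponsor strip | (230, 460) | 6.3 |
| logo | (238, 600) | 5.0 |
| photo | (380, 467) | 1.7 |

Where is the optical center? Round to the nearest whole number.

Total weight = 8.1 + 0.7 + 6.3 + 5.0 + 1.7 = 21.8.
Σw·x = 8.1·586 + 0.7·212 + 6.3·230 + 5.0·238 + 1.7·380 = 8180.0, so x̄ = 8180.0/21.8 ≈ 375.23.
Σw·y = 8.1·398 + 0.7·608 + 6.3·460 + 5.0·600 + 1.7·467 = 10341.3, so ȳ = 10341.3/21.8 ≈ 474.37.

(375, 474)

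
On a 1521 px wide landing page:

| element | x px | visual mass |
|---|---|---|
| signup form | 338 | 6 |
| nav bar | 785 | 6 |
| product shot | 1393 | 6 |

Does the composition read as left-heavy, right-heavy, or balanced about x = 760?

Total weight = 6 + 6 + 6 = 18.
x-moment: 6·338 + 6·785 + 6·1393 = 15096; centroid 15096/18 ≈ 838.67.
Since 838.7 is right of 760, the composition reads right-heavy.

right-heavy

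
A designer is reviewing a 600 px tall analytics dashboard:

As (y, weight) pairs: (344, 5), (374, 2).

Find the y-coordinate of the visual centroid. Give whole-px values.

Weights sum to 5 + 2 = 7.
Σw·y = 5·344 + 2·374 = 2468, so ȳ = 2468/7 ≈ 352.57.

y ≈ 353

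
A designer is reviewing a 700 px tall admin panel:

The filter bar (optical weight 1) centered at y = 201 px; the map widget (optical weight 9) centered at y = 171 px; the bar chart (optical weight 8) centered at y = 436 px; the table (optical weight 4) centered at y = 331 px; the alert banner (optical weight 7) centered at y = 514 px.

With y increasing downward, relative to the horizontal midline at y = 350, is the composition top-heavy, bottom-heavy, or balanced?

Σw = 1 + 9 + 8 + 4 + 7 = 29.
y-moment: 1·201 + 9·171 + 8·436 + 4·331 + 7·514 = 10150; centroid 10150/29 ≈ 350.00.
350.00 = 350 exactly: balanced.

balanced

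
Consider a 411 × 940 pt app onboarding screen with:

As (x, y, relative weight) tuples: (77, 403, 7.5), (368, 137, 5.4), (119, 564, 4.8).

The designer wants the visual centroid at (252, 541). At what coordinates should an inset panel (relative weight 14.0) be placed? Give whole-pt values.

(347, 763)

New total weight: (7.5 + 5.4 + 4.8) + 14.0 = 31.7.
x: need Σw·x = 31.7·252 = 7988.4. Existing = 7.5·77 + 5.4·368 + 4.8·119 = 3135.9. Remainder 4852.5 / 14.0 ≈ 346.61.
y: need Σw·y = 31.7·541 = 17149.7. Existing = 7.5·403 + 5.4·137 + 4.8·564 = 6469.5. Remainder 10680.2 / 14.0 ≈ 762.87.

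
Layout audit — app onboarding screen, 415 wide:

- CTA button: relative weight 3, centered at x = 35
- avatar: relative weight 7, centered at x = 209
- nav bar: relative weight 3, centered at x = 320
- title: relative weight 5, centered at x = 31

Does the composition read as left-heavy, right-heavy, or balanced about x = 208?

left-heavy

Weights sum to 3 + 7 + 3 + 5 = 18.
x-moment: 3·35 + 7·209 + 3·320 + 5·31 = 2683; centroid 2683/18 ≈ 149.06.
149.1 lies left of the midline 208, so the layout is left-heavy.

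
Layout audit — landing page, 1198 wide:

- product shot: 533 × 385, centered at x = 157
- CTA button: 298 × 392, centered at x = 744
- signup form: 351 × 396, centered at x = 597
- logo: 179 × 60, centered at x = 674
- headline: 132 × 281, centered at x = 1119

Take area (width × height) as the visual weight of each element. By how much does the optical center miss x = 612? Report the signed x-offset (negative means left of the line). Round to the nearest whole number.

≈ -119

Areas: product shot 533·385 = 205205, CTA button 298·392 = 116816, signup form 351·396 = 138996, logo 179·60 = 10740, headline 132·281 = 37092. Total weight = 508849.
Σw·x = 205205·157 + 116816·744 + 138996·597 + 10740·674 + 37092·1119 = 250853609, so x̄ = 250853609/508849 ≈ 492.98.
Difference: 492.98 − 612 ≈ -119.02.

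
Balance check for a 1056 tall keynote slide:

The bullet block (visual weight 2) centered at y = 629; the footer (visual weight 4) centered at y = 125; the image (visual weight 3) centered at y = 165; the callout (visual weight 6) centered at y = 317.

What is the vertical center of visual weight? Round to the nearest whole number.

y ≈ 277

Total weight = 2 + 4 + 3 + 6 = 15.
y: (2·629 + 4·125 + 3·165 + 6·317) / 15 = 4155 / 15 ≈ 277.00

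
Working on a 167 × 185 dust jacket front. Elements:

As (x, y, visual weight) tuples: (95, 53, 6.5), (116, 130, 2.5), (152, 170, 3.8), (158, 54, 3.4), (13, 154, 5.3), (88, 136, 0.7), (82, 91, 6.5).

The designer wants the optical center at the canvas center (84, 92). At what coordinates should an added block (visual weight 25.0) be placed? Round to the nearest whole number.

New total weight: (6.5 + 2.5 + 3.8 + 3.4 + 5.3 + 0.7 + 6.5) + 25.0 = 53.7.
Along x: (2685.8 + 25.0·x) / 53.7 = 84 (existing moment 6.5·95 + 2.5·116 + 3.8·152 + 3.4·158 + 5.3·13 + 0.7·88 + 6.5·82 = 2685.8) ⇒ x = (4510.8 − 2685.8) / 25.0 ≈ 73.00.
Along y: (3002.0 + 25.0·y) / 53.7 = 92 (existing moment 6.5·53 + 2.5·130 + 3.8·170 + 3.4·54 + 5.3·154 + 0.7·136 + 6.5·91 = 3002.0) ⇒ y = (4940.4 − 3002.0) / 25.0 ≈ 77.54.

(73, 78)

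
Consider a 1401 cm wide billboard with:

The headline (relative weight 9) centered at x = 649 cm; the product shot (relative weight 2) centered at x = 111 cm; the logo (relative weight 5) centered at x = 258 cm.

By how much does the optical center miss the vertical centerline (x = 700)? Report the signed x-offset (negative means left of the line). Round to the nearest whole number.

Σw = 9 + 2 + 5 = 16.
Σw·x = 9·649 + 2·111 + 5·258 = 7353, so x̄ = 7353/16 ≈ 459.56.
Offset from x = 700: 459.56 − 700 ≈ -240.44.

≈ -240 cm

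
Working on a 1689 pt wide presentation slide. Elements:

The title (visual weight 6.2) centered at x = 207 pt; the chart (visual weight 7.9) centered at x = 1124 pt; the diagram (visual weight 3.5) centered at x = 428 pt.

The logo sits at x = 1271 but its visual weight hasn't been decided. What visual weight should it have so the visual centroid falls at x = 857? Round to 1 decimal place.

Existing Σw = 17.6 (6.2 + 7.9 + 3.5); existing moment 6.2·207 + 7.9·1124 + 3.5·428 = 11661.0.
Balance at x = 857 requires (11661.0 + w·1271) / (17.6 + w) = 857.
So w = (857·17.6 − 11661.0)/(1271 − 857) = 3422.2/414 ≈ 8.27.

w ≈ 8.3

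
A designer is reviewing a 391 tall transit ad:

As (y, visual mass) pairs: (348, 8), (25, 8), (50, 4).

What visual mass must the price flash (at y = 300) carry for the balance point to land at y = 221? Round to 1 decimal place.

Known weights sum to 8 + 8 + 4 = 20; their moment is 8·348 + 8·25 + 4·50 = 3184.
Balance at y = 221 requires (3184 + w·300) / (20 + w) = 221.
So w = (221·20 − 3184)/(300 − 221) = 1236/79 ≈ 15.65.

w ≈ 15.6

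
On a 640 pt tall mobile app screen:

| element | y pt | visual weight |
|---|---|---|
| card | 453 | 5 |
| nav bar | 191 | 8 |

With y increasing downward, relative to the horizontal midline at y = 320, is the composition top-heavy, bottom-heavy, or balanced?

Weights sum to 5 + 8 = 13.
y: (5·453 + 8·191) / 13 = 3793 / 13 ≈ 291.77
Since 291.8 is above (smaller y than) 320, the composition reads top-heavy.

top-heavy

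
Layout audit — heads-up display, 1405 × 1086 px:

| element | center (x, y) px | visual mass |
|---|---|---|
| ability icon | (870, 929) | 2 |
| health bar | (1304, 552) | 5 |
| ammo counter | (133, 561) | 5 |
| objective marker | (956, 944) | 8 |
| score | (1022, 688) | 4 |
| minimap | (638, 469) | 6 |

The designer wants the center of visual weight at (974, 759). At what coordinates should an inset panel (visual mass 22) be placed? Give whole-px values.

After adding the inset panel, total weight = 2 + 5 + 5 + 8 + 4 + 6 + 22 = 52.
x: target moment 52×974 = 50648; current 2·870 + 5·1304 + 5·133 + 8·956 + 4·1022 + 6·638 = 24489; the inset panel supplies 26159, so x = 26159/22 ≈ 1189.05.
y: target moment 52×759 = 39468; current 2·929 + 5·552 + 5·561 + 8·944 + 4·688 + 6·469 = 20541; the inset panel supplies 18927, so y = 18927/22 ≈ 860.32.

(1189, 860)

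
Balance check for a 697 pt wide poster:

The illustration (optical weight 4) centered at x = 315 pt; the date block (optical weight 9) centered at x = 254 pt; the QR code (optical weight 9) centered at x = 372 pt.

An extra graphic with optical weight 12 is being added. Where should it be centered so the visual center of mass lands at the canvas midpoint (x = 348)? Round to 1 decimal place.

With the extra graphic, Σw becomes 4 + 9 + 9 + 12 = 34.
Along x: (6894 + 12·x) / 34 = 348 (existing moment 4·315 + 9·254 + 9·372 = 6894) ⇒ x = (11832 − 6894) / 12 ≈ 411.50.

x ≈ 411.5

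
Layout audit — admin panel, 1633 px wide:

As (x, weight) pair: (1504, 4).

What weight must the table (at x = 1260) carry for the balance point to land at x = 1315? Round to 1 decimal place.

Known: weight 4 with moment 4·1504 = 6016.
Balance at x = 1315 requires (6016 + w·1260) / (4 + w) = 1315.
Solving: w = (1315·4 − 6016) / (1260 − 1315) = -756 / -55 ≈ 13.75.

w ≈ 13.7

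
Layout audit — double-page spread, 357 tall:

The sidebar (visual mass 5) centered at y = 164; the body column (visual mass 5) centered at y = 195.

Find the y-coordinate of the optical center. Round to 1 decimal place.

Weights sum to 5 + 5 = 10.
Σw·y = 5·164 + 5·195 = 1795, so ȳ = 1795/10 ≈ 179.50.

y ≈ 179.5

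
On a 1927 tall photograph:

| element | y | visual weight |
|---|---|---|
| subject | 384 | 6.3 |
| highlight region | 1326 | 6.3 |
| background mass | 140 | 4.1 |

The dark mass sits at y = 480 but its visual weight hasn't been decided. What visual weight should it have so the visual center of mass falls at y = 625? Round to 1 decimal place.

Known weights sum to 6.3 + 6.3 + 4.1 = 16.7; their moment is 6.3·384 + 6.3·1326 + 4.1·140 = 11347.0.
Balance at y = 625 requires (11347.0 + w·480) / (16.7 + w) = 625.
So w = (625·16.7 − 11347.0)/(480 − 625) = -909.5/-145 ≈ 6.27.

w ≈ 6.3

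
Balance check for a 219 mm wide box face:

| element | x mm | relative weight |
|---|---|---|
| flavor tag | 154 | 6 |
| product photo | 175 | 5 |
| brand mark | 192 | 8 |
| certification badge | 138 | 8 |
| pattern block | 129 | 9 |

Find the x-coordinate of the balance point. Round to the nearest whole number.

x ≈ 156

Total weight = 6 + 5 + 8 + 8 + 9 = 36.
Σw·x = 6·154 + 5·175 + 8·192 + 8·138 + 9·129 = 5600, so x̄ = 5600/36 ≈ 155.56.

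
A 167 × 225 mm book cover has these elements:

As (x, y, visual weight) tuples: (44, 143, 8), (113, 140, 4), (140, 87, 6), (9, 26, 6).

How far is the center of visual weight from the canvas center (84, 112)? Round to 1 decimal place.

≈ 18.4 mm

Σw = 8 + 4 + 6 + 6 = 24.
Σw·x = 8·44 + 4·113 + 6·140 + 6·9 = 1698, so x̄ = 1698/24 ≈ 70.75.
Σw·y = 8·143 + 4·140 + 6·87 + 6·26 = 2382, so ȳ = 2382/24 ≈ 99.25.
Offset from (84, 112): Δx ≈ -13.25, Δy ≈ -12.75; distance = √(Δx² + Δy²) ≈ 18.39.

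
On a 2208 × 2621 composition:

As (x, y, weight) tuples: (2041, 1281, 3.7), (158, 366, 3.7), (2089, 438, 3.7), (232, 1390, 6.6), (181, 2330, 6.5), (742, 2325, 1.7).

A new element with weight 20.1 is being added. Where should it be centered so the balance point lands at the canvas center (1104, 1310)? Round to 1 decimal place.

(1539.8, 1207.7)

After adding the new element, total weight = 3.7 + 3.7 + 3.7 + 6.6 + 6.5 + 1.7 + 20.1 = 46.0.
x: need Σw·x = 46.0·1104 = 50784.0. Existing = 3.7·2041 + 3.7·158 + 3.7·2089 + 6.6·232 + 6.5·181 + 1.7·742 = 19834.7. Remainder 30949.3 / 20.1 ≈ 1539.77.
y: need Σw·y = 46.0·1310 = 60260.0. Existing = 3.7·1281 + 3.7·366 + 3.7·438 + 6.6·1390 + 6.5·2330 + 1.7·2325 = 35986.0. Remainder 24274.0 / 20.1 ≈ 1207.66.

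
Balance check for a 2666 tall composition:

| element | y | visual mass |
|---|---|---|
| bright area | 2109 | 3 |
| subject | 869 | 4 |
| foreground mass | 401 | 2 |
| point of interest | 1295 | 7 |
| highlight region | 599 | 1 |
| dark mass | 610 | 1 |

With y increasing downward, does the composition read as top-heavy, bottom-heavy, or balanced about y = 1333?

top-heavy

Weights sum to 3 + 4 + 2 + 7 + 1 + 1 = 18.
y-moment: 3·2109 + 4·869 + 2·401 + 7·1295 + 1·599 + 1·610 = 20879; centroid 20879/18 ≈ 1159.94.
1159.9 lies above (smaller y than) the midline 1333, so the layout is top-heavy.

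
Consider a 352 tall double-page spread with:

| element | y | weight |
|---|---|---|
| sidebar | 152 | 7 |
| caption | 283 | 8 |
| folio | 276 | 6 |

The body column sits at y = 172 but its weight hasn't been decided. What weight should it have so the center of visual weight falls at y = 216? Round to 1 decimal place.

Known weights sum to 7 + 8 + 6 = 21; their moment is 7·152 + 8·283 + 6·276 = 4984.
Set Σw·y/Σw = 216: (4984 + 172w) = 216·(21 + w).
Rearranging, w·(172 − 216) = 216·21 − 4984 = -448, so w ≈ -448/-44 = 10.18.

w ≈ 10.2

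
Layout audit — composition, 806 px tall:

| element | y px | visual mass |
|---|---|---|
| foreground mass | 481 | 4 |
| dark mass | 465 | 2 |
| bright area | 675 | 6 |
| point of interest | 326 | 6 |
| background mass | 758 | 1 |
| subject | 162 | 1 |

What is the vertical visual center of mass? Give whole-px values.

Σw = 4 + 2 + 6 + 6 + 1 + 1 = 20.
Σw·y = 4·481 + 2·465 + 6·675 + 6·326 + 1·758 + 1·162 = 9780, so ȳ = 9780/20 ≈ 489.00.

y ≈ 489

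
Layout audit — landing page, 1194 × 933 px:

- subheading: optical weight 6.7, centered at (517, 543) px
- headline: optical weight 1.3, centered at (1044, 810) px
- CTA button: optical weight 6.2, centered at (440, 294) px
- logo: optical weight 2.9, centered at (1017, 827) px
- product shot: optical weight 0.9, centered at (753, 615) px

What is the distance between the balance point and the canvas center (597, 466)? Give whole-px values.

Weights sum to 6.7 + 1.3 + 6.2 + 2.9 + 0.9 = 18.0.
Σw·x = 6.7·517 + 1.3·1044 + 6.2·440 + 2.9·1017 + 0.9·753 = 11176.1, so x̄ = 11176.1/18.0 ≈ 620.89.
Σw·y = 6.7·543 + 1.3·810 + 6.2·294 + 2.9·827 + 0.9·615 = 9465.7, so ȳ = 9465.7/18.0 ≈ 525.87.
From (597, 466): dx = 23.89, dy = 59.87, so the distance is √(dx²+dy²) ≈ 64.46.

≈ 64 px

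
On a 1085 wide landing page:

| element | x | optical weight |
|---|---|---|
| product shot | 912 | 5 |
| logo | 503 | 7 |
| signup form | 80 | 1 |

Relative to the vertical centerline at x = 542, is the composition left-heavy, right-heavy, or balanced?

right-heavy

Total weight = 5 + 7 + 1 = 13.
Σw·x = 5·912 + 7·503 + 1·80 = 8161, so x̄ = 8161/13 ≈ 627.77.
627.8 lies right of the midline 542, so the layout is right-heavy.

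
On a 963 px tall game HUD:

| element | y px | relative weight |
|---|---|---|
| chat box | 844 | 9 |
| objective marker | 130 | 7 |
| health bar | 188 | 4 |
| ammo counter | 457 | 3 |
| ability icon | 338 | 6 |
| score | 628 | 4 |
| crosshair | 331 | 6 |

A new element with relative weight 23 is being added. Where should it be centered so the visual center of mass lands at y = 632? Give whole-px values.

After adding the new element, total weight = 9 + 7 + 4 + 3 + 6 + 4 + 6 + 23 = 62.
y: target moment 62×632 = 39184; current 9·844 + 7·130 + 4·188 + 3·457 + 6·338 + 4·628 + 6·331 = 17155; the new element supplies 22029, so y = 22029/23 ≈ 957.78.

y ≈ 958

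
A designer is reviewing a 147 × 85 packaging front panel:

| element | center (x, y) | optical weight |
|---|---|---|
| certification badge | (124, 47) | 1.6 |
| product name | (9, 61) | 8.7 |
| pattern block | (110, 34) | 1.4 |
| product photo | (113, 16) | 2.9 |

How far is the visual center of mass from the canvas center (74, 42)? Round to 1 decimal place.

≈ 22.8

Total weight = 1.6 + 8.7 + 1.4 + 2.9 = 14.6.
Σw·x = 1.6·124 + 8.7·9 + 1.4·110 + 2.9·113 = 758.4, so x̄ = 758.4/14.6 ≈ 51.95.
Σw·y = 1.6·47 + 8.7·61 + 1.4·34 + 2.9·16 = 699.9, so ȳ = 699.9/14.6 ≈ 47.94.
From (74, 42): dx = -22.05, dy = 5.94, so the distance is √(dx²+dy²) ≈ 22.84.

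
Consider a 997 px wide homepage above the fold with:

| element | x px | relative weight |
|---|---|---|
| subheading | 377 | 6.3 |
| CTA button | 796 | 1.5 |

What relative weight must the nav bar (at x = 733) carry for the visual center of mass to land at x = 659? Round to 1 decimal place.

w ≈ 21.2

Known weights sum to 6.3 + 1.5 = 7.8; their moment is 6.3·377 + 1.5·796 = 3569.1.
Balance at x = 659 requires (3569.1 + w·733) / (7.8 + w) = 659.
Solving: w = (659·7.8 − 3569.1) / (733 − 659) = 1571.1 / 74 ≈ 21.23.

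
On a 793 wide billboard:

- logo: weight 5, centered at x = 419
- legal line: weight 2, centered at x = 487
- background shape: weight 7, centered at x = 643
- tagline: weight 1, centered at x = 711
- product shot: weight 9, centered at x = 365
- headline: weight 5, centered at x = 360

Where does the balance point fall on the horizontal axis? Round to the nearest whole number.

Σw = 5 + 2 + 7 + 1 + 9 + 5 = 29.
Σw·x = 13366; x̄ = 13366/29 ≈ 460.90.

x ≈ 461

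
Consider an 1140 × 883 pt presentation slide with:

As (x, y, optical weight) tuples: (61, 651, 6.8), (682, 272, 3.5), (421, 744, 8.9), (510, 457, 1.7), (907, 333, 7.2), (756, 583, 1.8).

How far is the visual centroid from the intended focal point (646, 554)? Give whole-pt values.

Σw = 6.8 + 3.5 + 8.9 + 1.7 + 7.2 + 1.8 = 29.9.
x-moment: 6.8·61 + 3.5·682 + 8.9·421 + 1.7·510 + 7.2·907 + 1.8·756 = 15306.9; centroid 15306.9/29.9 ≈ 511.94.
y-moment: 6.8·651 + 3.5·272 + 8.9·744 + 1.7·457 + 7.2·333 + 1.8·583 = 16224.3; centroid 16224.3/29.9 ≈ 542.62.
From (646, 554): dx = -134.06, dy = -11.38, so the distance is √(dx²+dy²) ≈ 134.55.

≈ 135 pt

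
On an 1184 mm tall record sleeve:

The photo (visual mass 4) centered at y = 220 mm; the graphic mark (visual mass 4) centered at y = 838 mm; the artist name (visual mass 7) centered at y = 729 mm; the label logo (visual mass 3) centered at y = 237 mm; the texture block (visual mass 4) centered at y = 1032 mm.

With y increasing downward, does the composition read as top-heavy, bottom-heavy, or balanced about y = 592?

bottom-heavy

Weights sum to 4 + 4 + 7 + 3 + 4 = 22.
Σw·y = 4·220 + 4·838 + 7·729 + 3·237 + 4·1032 = 14174, so ȳ = 14174/22 ≈ 644.27.
644.3 vs midline 592 → bottom-heavy.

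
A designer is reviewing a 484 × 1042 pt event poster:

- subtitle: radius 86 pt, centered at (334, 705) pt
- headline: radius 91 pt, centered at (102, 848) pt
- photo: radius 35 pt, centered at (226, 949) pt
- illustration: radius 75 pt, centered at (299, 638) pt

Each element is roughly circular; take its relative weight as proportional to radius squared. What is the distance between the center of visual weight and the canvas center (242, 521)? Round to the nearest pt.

≈ 233 pt

Weights ∝ r²: subtitle 86² = 7396, headline 91² = 8281, photo 35² = 1225, illustration 75² = 5625; Σw = 22527.
Σw·x = 7396·334 + 8281·102 + 1225·226 + 5625·299 = 5273651, so x̄ = 5273651/22527 ≈ 234.10.
Σw·y = 7396·705 + 8281·848 + 1225·949 + 5625·638 = 16987743, so ȳ = 16987743/22527 ≈ 754.11.
Relative to (242, 521): Δ = (-7.90, 233.11); |Δ| = √(-7.90² + 233.11²) ≈ 233.24.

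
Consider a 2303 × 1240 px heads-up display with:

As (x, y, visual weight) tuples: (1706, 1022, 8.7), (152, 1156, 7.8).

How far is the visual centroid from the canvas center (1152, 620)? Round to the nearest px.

Total weight = 8.7 + 7.8 = 16.5.
x-moment: 8.7·1706 + 7.8·152 = 16027.8; centroid 16027.8/16.5 ≈ 971.38.
y-moment: 8.7·1022 + 7.8·1156 = 17908.2; centroid 17908.2/16.5 ≈ 1085.35.
Relative to (1152, 620): Δ = (-180.62, 465.35); |Δ| = √(-180.62² + 465.35²) ≈ 499.17.

≈ 499 px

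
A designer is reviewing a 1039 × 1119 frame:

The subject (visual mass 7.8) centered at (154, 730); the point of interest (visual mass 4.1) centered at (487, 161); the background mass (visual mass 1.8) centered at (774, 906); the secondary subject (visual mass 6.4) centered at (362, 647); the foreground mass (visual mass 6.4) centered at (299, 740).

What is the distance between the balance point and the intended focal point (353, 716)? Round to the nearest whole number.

≈ 82

Weights sum to 7.8 + 4.1 + 1.8 + 6.4 + 6.4 = 26.5.
x-moment: 7.8·154 + 4.1·487 + 1.8·774 + 6.4·362 + 6.4·299 = 8821.5; centroid 8821.5/26.5 ≈ 332.89.
y-moment: 7.8·730 + 4.1·161 + 1.8·906 + 6.4·647 + 6.4·740 = 16861.7; centroid 16861.7/26.5 ≈ 636.29.
Relative to (353, 716): Δ = (-20.11, -79.71); |Δ| = √(-20.11² + -79.71²) ≈ 82.21.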